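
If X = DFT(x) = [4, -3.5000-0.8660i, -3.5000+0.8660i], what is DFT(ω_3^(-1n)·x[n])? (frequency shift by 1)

Modulation property: DFT(ω_3^(-1n)·x[n]) = X[(k-1) mod 3], so circularly shift X by 1 positions.

X[k-1] = [-3.5000+0.8660i, 4, -3.5000-0.8660i]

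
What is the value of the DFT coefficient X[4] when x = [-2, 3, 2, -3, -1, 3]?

X[4] = Σ(n=0 to 5) x[n] · ω_6^(4n) where ω_6 = e^(-2πi/6)
= (-2)·ω_6^0 + (3)·ω_6^4 + (2)·ω_6^8 + (-3)·ω_6^12 + (-1)·ω_6^16 + (3)·ω_6^20

X[4] = -8.5000-2.5981i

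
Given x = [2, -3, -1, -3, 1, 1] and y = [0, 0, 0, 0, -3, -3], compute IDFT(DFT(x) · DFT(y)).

(x ⊛ y)[n] = Σ(m=0 to 5) x[m] · y[(n-m) mod 6]

Computing each output sample:
(x ⊛ y)[0] = 12
(x ⊛ y)[1] = 12
(x ⊛ y)[2] = 6
(x ⊛ y)[3] = -6
(x ⊛ y)[4] = -9
(x ⊛ y)[5] = 3

x ⊛ y = [12, 12, 6, -6, -9, 3]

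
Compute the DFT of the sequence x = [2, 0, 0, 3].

X[k] = Σ(n=0 to 3) x[n] · ω_4^(nk)
where ω_4 = e^(-2πi/4)

Computing each X[k]:
X[0] = 5
X[1] = 2+3i
X[2] = -1
X[3] = 2-3i

X = [5, 2+3i, -1, 2-3i]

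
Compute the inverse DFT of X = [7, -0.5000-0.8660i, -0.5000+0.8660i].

x[n] = (1/3) Σ(k=0 to 2) X[k] · e^(2πikn/3)

Computing each x[n]:
x[0] = 2
x[1] = 3
x[2] = 2

x = [2, 3, 2]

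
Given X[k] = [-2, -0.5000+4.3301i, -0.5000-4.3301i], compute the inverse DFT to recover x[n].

x[n] = (1/3) Σ(k=0 to 2) X[k] · e^(2πikn/3)

Computing each x[n]:
x[0] = -1
x[1] = -3
x[2] = 2

x = [-1, -3, 2]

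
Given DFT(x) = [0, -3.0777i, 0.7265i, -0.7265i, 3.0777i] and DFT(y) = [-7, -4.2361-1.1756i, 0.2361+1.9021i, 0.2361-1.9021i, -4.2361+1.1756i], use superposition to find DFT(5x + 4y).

By linearity: DFT(5x + 4y) = 5·DFT(x) + 4·DFT(y)
= 5·[0, -3.0777i, 0.7265i, -0.7265i, 3.0777i] + 4·[-7, -4.2361-1.1756i, 0.2361+1.9021i, 0.2361-1.9021i, -4.2361+1.1756i]

Computing element-wise:
Z[0] = 5·(0) + 4·(-7) = -28
Z[1] = 5·(-3.0777i) + 4·(-4.2361-1.1756i) = -16.9444-20.0909i
Z[2] = 5·(0.7265i) + 4·(0.2361+1.9021i) = 0.9444+11.2409i
Z[3] = 5·(-0.7265i) + 4·(0.2361-1.9021i) = 0.9444-11.2409i
Z[4] = 5·(3.0777i) + 4·(-4.2361+1.1756i) = -16.9444+20.0909i

DFT(5x + 4y) = 5·X + 4·Y = [-28, -16.9444-20.0909i, 0.9444+11.2409i, 0.9444-11.2409i, -16.9444+20.0909i]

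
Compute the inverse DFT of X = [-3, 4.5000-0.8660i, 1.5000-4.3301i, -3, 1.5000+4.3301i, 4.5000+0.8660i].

x[n] = (1/6) Σ(k=0 to 5) X[k] · e^(2πikn/6)

Computing each x[n]:
x[0] = 1
x[1] = 2
x[2] = -3
x[3] = -1
x[4] = -1
x[5] = -1

x = [1, 2, -3, -1, -1, -1]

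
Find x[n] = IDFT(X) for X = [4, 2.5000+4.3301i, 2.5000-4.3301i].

x[n] = (1/3) Σ(k=0 to 2) X[k] · e^(2πikn/3)

Computing each x[n]:
x[0] = 3
x[1] = -2
x[2] = 3

x = [3, -2, 3]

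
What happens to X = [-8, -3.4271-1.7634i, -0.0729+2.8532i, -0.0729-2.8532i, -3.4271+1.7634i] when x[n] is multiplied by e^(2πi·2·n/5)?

Modulation property: DFT(ω_5^(-2n)·x[n]) = X[(k-2) mod 5], so circularly shift X by 2 positions.

X[k-2] = [-0.0729-2.8532i, -3.4271+1.7634i, -8, -3.4271-1.7634i, -0.0729+2.8532i]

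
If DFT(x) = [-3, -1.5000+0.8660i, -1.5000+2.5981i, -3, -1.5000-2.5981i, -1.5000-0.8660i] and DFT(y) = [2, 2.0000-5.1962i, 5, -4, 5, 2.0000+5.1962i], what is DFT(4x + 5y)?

By linearity: DFT(4x + 5y) = 4·DFT(x) + 5·DFT(y)
= 4·[-3, -1.5000+0.8660i, -1.5000+2.5981i, -3, -1.5000-2.5981i, -1.5000-0.8660i] + 5·[2, 2.0000-5.1962i, 5, -4, 5, 2.0000+5.1962i]

Computing element-wise:
Z[0] = 4·(-3) + 5·(2) = -2
Z[1] = 4·(-1.5000+0.8660i) + 5·(2.0000-5.1962i) = 4.0000-22.5170i
Z[2] = 4·(-1.5000+2.5981i) + 5·(5) = 19.0000+10.3924i
Z[3] = 4·(-3) + 5·(-4) = -32
Z[4] = 4·(-1.5000-2.5981i) + 5·(5) = 19.0000-10.3924i
Z[5] = 4·(-1.5000-0.8660i) + 5·(2.0000+5.1962i) = 4.0000+22.5170i

DFT(4x + 5y) = 4·X + 5·Y = [-2, 4.0000-22.5170i, 19.0000+10.3924i, -32, 19.0000-10.3924i, 4.0000+22.5170i]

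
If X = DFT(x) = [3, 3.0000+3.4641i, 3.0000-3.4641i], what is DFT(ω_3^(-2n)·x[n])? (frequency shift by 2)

Modulation property: DFT(ω_3^(-2n)·x[n]) = X[(k-2) mod 3], so circularly shift X by 2 positions.

X[k-2] = [3.0000+3.4641i, 3.0000-3.4641i, 3]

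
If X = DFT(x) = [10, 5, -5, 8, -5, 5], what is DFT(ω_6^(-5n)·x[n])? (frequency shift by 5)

Modulation property: DFT(ω_6^(-5n)·x[n]) = X[(k-5) mod 6], so circularly shift X by 5 positions.

X[k-5] = [5, -5, 8, -5, 5, 10]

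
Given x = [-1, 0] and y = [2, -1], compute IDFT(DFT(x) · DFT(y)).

(x ⊛ y)[n] = Σ(m=0 to 1) x[m] · y[(n-m) mod 2]

Computing each output sample:
(x ⊛ y)[0] = -2
(x ⊛ y)[1] = 1

x ⊛ y = [-2, 1]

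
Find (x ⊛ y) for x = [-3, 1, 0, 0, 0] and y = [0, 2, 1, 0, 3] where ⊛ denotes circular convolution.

(x ⊛ y)[n] = Σ(m=0 to 4) x[m] · y[(n-m) mod 5]

Computing each output sample:
(x ⊛ y)[0] = 3
(x ⊛ y)[1] = -6
(x ⊛ y)[2] = -1
(x ⊛ y)[3] = 1
(x ⊛ y)[4] = -9

x ⊛ y = [3, -6, -1, 1, -9]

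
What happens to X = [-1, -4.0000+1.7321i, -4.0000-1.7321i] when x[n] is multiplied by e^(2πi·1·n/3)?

Modulation property: DFT(ω_3^(-1n)·x[n]) = X[(k-1) mod 3], so circularly shift X by 1 positions.

X[k-1] = [-4.0000-1.7321i, -1, -4.0000+1.7321i]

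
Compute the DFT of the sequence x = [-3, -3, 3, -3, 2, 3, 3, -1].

X[k] = Σ(n=0 to 7) x[n] · ω_8^(nk)
where ω_8 = e^(-2πi/8)

Computing each X[k]:
X[0] = 1
X[1] = -7.8284+5.6569i
X[2] = -7-4i
X[3] = -2.1716+5.6569i
X[4] = 9
X[5] = -2.1716-5.6569i
X[6] = -7+4i
X[7] = -7.8284-5.6569i

X = [1, -7.8284+5.6569i, -7-4i, -2.1716+5.6569i, 9, -2.1716-5.6569i, -7+4i, -7.8284-5.6569i]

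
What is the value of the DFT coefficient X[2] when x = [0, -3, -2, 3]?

X[2] = Σ(n=0 to 3) x[n] · ω_4^(2n) where ω_4 = e^(-2πi/4)
= (0)·ω_4^0 + (-3)·ω_4^2 + (-2)·ω_4^4 + (3)·ω_4^6

X[2] = -2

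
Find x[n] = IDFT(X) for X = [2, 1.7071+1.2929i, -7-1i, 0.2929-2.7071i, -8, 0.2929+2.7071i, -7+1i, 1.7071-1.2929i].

x[n] = (1/8) Σ(k=0 to 7) X[k] · e^(2πikn/8)

Computing each x[n]:
x[0] = -2
x[1] = 2
x[2] = 0
x[3] = 1
x[4] = -3
x[5] = 1
x[6] = 2
x[7] = 1

x = [-2, 2, 0, 1, -3, 1, 2, 1]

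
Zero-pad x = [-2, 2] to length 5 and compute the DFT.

Original 2-point DFT: [0, -4]
Zero-padded 5-point DFT provides frequency interpolation.

DFT_5([x, 0, ...]) = [0, -1.3820-1.9021i, -3.6180-1.1756i, -3.6180+1.1756i, -1.3820+1.9021i]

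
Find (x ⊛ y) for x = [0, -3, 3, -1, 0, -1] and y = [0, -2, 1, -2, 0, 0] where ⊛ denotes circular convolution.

(x ⊛ y)[n] = Σ(m=0 to 5) x[m] · y[(n-m) mod 6]

Computing each output sample:
(x ⊛ y)[0] = 4
(x ⊛ y)[1] = -1
(x ⊛ y)[2] = 8
(x ⊛ y)[3] = -9
(x ⊛ y)[4] = 11
(x ⊛ y)[5] = -7

x ⊛ y = [4, -1, 8, -9, 11, -7]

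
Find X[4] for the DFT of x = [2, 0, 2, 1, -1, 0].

X[4] = Σ(n=0 to 5) x[n] · ω_6^(4n) where ω_6 = e^(-2πi/6)
= (2)·ω_6^0 + (0)·ω_6^4 + (2)·ω_6^8 + (1)·ω_6^12 + (-1)·ω_6^16 + (0)·ω_6^20

X[4] = 2.5000-2.5981i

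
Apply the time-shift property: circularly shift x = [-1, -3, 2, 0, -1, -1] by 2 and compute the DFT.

Time shift by 2: X_shifted[k] = ω_6^(2k) · X[k]
Shifted x = [-1, -1, -1, -3, 2, 0]

DFT(x[n-2]) = [-4, 1.0000+3.4641i, -4.0000-1.7321i, 4, -4.0000+1.7321i, 1.0000-3.4641i]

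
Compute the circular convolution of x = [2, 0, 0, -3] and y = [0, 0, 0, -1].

(x ⊛ y)[n] = Σ(m=0 to 3) x[m] · y[(n-m) mod 4]

Computing each output sample:
(x ⊛ y)[0] = 0
(x ⊛ y)[1] = 0
(x ⊛ y)[2] = 3
(x ⊛ y)[3] = -2

x ⊛ y = [0, 0, 3, -2]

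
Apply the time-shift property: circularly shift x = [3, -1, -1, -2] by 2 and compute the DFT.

Time shift by 2: X_shifted[k] = ω_4^(2k) · X[k]
Shifted x = [-1, -2, 3, -1]

DFT(x[n-2]) = [-1, -4+1i, 5, -4-1i]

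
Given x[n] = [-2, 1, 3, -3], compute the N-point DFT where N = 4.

X[k] = Σ(n=0 to 3) x[n] · ω_4^(nk)
where ω_4 = e^(-2πi/4)

Computing each X[k]:
X[0] = -1
X[1] = -5-4i
X[2] = 3
X[3] = -5+4i

X = [-1, -5-4i, 3, -5+4i]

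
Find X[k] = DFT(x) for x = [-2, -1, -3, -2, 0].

X[k] = Σ(n=0 to 4) x[n] · ω_5^(nk)
where ω_5 = e^(-2πi/5)

Computing each X[k]:
X[0] = -8
X[1] = 1.7361+1.5388i
X[2] = -2.7361-0.3633i
X[3] = -2.7361+0.3633i
X[4] = 1.7361-1.5388i

X = [-8, 1.7361+1.5388i, -2.7361-0.3633i, -2.7361+0.3633i, 1.7361-1.5388i]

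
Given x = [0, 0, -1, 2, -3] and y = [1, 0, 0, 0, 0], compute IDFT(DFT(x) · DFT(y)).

(x ⊛ y)[n] = Σ(m=0 to 4) x[m] · y[(n-m) mod 5]

Computing each output sample:
(x ⊛ y)[0] = 0
(x ⊛ y)[1] = 0
(x ⊛ y)[2] = -1
(x ⊛ y)[3] = 2
(x ⊛ y)[4] = -3

x ⊛ y = [0, 0, -1, 2, -3]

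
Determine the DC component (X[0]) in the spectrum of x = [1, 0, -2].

X[0] = Σ(n=0 to 2) x[n] · ω_3^0 = Σ x[n]
= (1) + (0) + (-2)

X[0] = -1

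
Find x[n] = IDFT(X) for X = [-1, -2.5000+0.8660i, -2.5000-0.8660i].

x[n] = (1/3) Σ(k=0 to 2) X[k] · e^(2πikn/3)

Computing each x[n]:
x[0] = -2
x[1] = 0
x[2] = 1

x = [-2, 0, 1]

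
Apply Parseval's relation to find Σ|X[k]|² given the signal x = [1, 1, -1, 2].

Parseval: Σ|x[n]|² = (1/N)Σ|X[k]|², so Σ|X[k]|² = N·Σ|x[n]|² = 4·7.0000

Σ|X[k]|² = N·Σ|x[n]|² = 4·7.0000 = 28.0000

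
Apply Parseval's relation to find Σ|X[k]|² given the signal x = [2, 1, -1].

Parseval: Σ|x[n]|² = (1/N)Σ|X[k]|², so Σ|X[k]|² = N·Σ|x[n]|² = 3·6.0000

Σ|X[k]|² = N·Σ|x[n]|² = 3·6.0000 = 18.0000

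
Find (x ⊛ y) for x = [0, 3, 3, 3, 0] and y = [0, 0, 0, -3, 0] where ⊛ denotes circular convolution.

(x ⊛ y)[n] = Σ(m=0 to 4) x[m] · y[(n-m) mod 5]

Computing each output sample:
(x ⊛ y)[0] = -9
(x ⊛ y)[1] = -9
(x ⊛ y)[2] = 0
(x ⊛ y)[3] = 0
(x ⊛ y)[4] = -9

x ⊛ y = [-9, -9, 0, 0, -9]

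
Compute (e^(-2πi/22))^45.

Since ω_22^22 = 1, powers reduce modulo 22.
45 mod 22 = 1
So ω_22^45 = ω_22^1 = e^(-2πi·1/22)

ω_22^45 = ω_22^1 = 0.9595-0.2817i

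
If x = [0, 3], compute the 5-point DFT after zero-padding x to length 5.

Original 2-point DFT: [3, -3]
Zero-padded 5-point DFT provides frequency interpolation.

DFT_5([x, 0, ...]) = [3, 0.9271-2.8532i, -2.4271-1.7634i, -2.4271+1.7634i, 0.9271+2.8532i]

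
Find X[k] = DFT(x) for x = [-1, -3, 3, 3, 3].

X[k] = Σ(n=0 to 4) x[n] · ω_5^(nk)
where ω_5 = e^(-2πi/5)

Computing each X[k]:
X[0] = 5
X[1] = -5.8541+5.7063i
X[2] = 0.8541+3.5267i
X[3] = 0.8541-3.5267i
X[4] = -5.8541-5.7063i

X = [5, -5.8541+5.7063i, 0.8541+3.5267i, 0.8541-3.5267i, -5.8541-5.7063i]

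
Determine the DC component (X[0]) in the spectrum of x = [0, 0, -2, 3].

X[0] = Σ(n=0 to 3) x[n] · ω_4^0 = Σ x[n]
= (0) + (0) + (-2) + (3)

X[0] = 1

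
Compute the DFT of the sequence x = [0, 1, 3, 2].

X[k] = Σ(n=0 to 3) x[n] · ω_4^(nk)
where ω_4 = e^(-2πi/4)

Computing each X[k]:
X[0] = 6
X[1] = -3+1i
X[2] = 0
X[3] = -3-1i

X = [6, -3+1i, 0, -3-1i]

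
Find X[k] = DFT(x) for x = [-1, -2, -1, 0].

X[k] = Σ(n=0 to 3) x[n] · ω_4^(nk)
where ω_4 = e^(-2πi/4)

Computing each X[k]:
X[0] = -4
X[1] = 2i
X[2] = 0
X[3] = -2i

X = [-4, 2i, 0, -2i]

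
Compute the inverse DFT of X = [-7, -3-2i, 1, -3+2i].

x[n] = (1/4) Σ(k=0 to 3) X[k] · e^(2πikn/4)

Computing each x[n]:
x[0] = -3
x[1] = -1
x[2] = 0
x[3] = -3

x = [-3, -1, 0, -3]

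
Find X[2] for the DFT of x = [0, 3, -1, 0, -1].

X[2] = Σ(n=0 to 4) x[n] · ω_5^(2n) where ω_5 = e^(-2πi/5)
= (0)·ω_5^0 + (3)·ω_5^2 + (-1)·ω_5^4 + (0)·ω_5^6 + (-1)·ω_5^8

X[2] = -1.9271-3.3022i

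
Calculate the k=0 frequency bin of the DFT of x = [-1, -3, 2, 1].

X[0] = Σ(n=0 to 3) x[n] · ω_4^0 = Σ x[n]
= (-1) + (-3) + (2) + (1)

X[0] = -1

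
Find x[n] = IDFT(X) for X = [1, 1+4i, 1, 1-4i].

x[n] = (1/4) Σ(k=0 to 3) X[k] · e^(2πikn/4)

Computing each x[n]:
x[0] = 1
x[1] = -2
x[2] = 0
x[3] = 2

x = [1, -2, 0, 2]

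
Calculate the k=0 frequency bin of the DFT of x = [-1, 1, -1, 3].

X[0] = Σ(n=0 to 3) x[n] · ω_4^0 = Σ x[n]
= (-1) + (1) + (-1) + (3)

X[0] = 2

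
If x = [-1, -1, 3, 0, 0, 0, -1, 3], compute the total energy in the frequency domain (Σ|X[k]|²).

Parseval: Σ|x[n]|² = (1/N)Σ|X[k]|², so Σ|X[k]|² = N·Σ|x[n]|² = 8·21.0000

Σ|X[k]|² = N·Σ|x[n]|² = 8·21.0000 = 168.0000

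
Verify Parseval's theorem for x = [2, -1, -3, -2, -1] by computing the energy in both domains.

Time domain:
Σ|x[n]|² = |2|² + |-1|² + |-3|² + |-2|² + |-1|² = 19.0000

Frequency domain:
(1/5)Σ|X[k]|² = (1/5)(|-5|² + |5.4271+0.5878i|² + |2.0729-0.9511i|² + |2.0729+0.9511i|² + |5.4271-0.5878i|²) = (1/5)·95.0000 = 19.0000

Both sides agree, confirming Parseval's theorem.

Σ|x[n]|² = (1/N)Σ|X[k]|² = 19.0000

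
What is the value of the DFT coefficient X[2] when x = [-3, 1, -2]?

X[2] = Σ(n=0 to 2) x[n] · ω_3^(2n) where ω_3 = e^(-2πi/3)
= (-3)·ω_3^0 + (1)·ω_3^2 + (-2)·ω_3^4

X[2] = -2.5000+2.5981i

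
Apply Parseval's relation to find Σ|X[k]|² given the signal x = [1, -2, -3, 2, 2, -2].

Parseval: Σ|x[n]|² = (1/N)Σ|X[k]|², so Σ|X[k]|² = N·Σ|x[n]|² = 6·26.0000

Σ|X[k]|² = N·Σ|x[n]|² = 6·26.0000 = 156.0000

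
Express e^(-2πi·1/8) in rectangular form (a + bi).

ω_8^1 = e^(-2πi·1/8)
= cos(-2π·1/8) + i·sin(-2π·1/8)
= cos(-2π/8) + i·sin(-2π/8)

ω_8^1 = cos(-2π/8) + i·sin(-2π/8) = 0.7071-0.7071i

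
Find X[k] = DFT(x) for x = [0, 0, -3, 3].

X[k] = Σ(n=0 to 3) x[n] · ω_4^(nk)
where ω_4 = e^(-2πi/4)

Computing each X[k]:
X[0] = 0
X[1] = 3+3i
X[2] = -6
X[3] = 3-3i

X = [0, 3+3i, -6, 3-3i]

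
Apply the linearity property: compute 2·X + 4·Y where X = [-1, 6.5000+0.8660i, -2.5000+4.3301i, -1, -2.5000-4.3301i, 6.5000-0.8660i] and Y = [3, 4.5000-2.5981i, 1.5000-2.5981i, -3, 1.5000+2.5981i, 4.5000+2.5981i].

By linearity: DFT(2x + 4y) = 2·DFT(x) + 4·DFT(y)
= 2·[-1, 6.5000+0.8660i, -2.5000+4.3301i, -1, -2.5000-4.3301i, 6.5000-0.8660i] + 4·[3, 4.5000-2.5981i, 1.5000-2.5981i, -3, 1.5000+2.5981i, 4.5000+2.5981i]

Computing element-wise:
Z[0] = 2·(-1) + 4·(3) = 10
Z[1] = 2·(6.5000+0.8660i) + 4·(4.5000-2.5981i) = 31.0000-8.6604i
Z[2] = 2·(-2.5000+4.3301i) + 4·(1.5000-2.5981i) = 1.0000-1.7322i
Z[3] = 2·(-1) + 4·(-3) = -14
Z[4] = 2·(-2.5000-4.3301i) + 4·(1.5000+2.5981i) = 1.0000+1.7322i
Z[5] = 2·(6.5000-0.8660i) + 4·(4.5000+2.5981i) = 31.0000+8.6604i

DFT(2x + 4y) = 2·X + 4·Y = [10, 31.0000-8.6604i, 1.0000-1.7322i, -14, 1.0000+1.7322i, 31.0000+8.6604i]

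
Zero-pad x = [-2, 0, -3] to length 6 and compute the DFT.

Original 3-point DFT: [-5, -0.5000-2.5981i, -0.5000+2.5981i]
Zero-padded 6-point DFT provides frequency interpolation.

DFT_6([x, 0, ...]) = [-5, -0.5000+2.5981i, -0.5000-2.5981i, -5, -0.5000+2.5981i, -0.5000-2.5981i]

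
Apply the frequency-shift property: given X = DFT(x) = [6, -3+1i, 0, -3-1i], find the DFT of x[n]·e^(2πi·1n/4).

Modulation property: DFT(ω_4^(-1n)·x[n]) = X[(k-1) mod 4], so circularly shift X by 1 positions.

X[k-1] = [-3-1i, 6, -3+1i, 0]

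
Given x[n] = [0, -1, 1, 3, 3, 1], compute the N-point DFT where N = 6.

X[k] = Σ(n=0 to 5) x[n] · ω_6^(nk)
where ω_6 = e^(-2πi/6)

Computing each X[k]:
X[0] = 7
X[1] = -5.0000+3.4641i
X[2] = 1
X[3] = 1
X[4] = 1
X[5] = -5.0000-3.4641i

X = [7, -5.0000+3.4641i, 1, 1, 1, -5.0000-3.4641i]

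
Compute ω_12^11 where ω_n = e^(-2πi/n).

ω_12^11 = e^(-2πi·11/12)
= cos(-2π·11/12) + i·sin(-2π·11/12)
= cos(-22π/12) + i·sin(-22π/12)

ω_12^11 = cos(-22π/12) + i·sin(-22π/12) = 0.8660+0.5000i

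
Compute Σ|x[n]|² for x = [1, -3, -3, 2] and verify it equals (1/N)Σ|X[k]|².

Time domain:
Σ|x[n]|² = |1|² + |-3|² + |-3|² + |2|² = 23.0000

Frequency domain:
(1/4)Σ|X[k]|² = (1/4)(|-3|² + |4+5i|² + |-1|² + |4-5i|²) = (1/4)·92.0000 = 23.0000

Both sides agree, confirming Parseval's theorem.

Σ|x[n]|² = (1/N)Σ|X[k]|² = 23.0000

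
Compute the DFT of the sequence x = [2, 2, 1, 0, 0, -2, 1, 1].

X[k] = Σ(n=0 to 7) x[n] · ω_8^(nk)
where ω_8 = e^(-2πi/8)

Computing each X[k]:
X[0] = 5
X[1] = 5.5355-2.1213i
X[2] = 1i
X[3] = -1.5355-2.1213i
X[4] = 3
X[5] = -1.5355+2.1213i
X[6] = -1i
X[7] = 5.5355+2.1213i

X = [5, 5.5355-2.1213i, 1i, -1.5355-2.1213i, 3, -1.5355+2.1213i, -1i, 5.5355+2.1213i]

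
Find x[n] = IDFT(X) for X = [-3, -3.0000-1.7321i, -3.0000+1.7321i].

x[n] = (1/3) Σ(k=0 to 2) X[k] · e^(2πikn/3)

Computing each x[n]:
x[0] = -3
x[1] = 1
x[2] = -1

x = [-3, 1, -1]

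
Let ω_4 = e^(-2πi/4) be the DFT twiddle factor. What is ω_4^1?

ω_4^1 = e^(-2πi·1/4)
= cos(-2π·1/4) + i·sin(-2π·1/4)
= cos(-2π/4) + i·sin(-2π/4)

ω_4^1 = cos(-2π/4) + i·sin(-2π/4) = -1i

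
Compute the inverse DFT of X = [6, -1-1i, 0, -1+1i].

x[n] = (1/4) Σ(k=0 to 3) X[k] · e^(2πikn/4)

Computing each x[n]:
x[0] = 1
x[1] = 2
x[2] = 2
x[3] = 1

x = [1, 2, 2, 1]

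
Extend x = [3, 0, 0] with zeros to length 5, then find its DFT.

Original 3-point DFT: [3, 3, 3]
Zero-padded 5-point DFT provides frequency interpolation.

DFT_5([x, 0, ...]) = [3, 3, 3, 3, 3]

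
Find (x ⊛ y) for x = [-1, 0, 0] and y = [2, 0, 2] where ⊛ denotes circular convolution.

(x ⊛ y)[n] = Σ(m=0 to 2) x[m] · y[(n-m) mod 3]

Computing each output sample:
(x ⊛ y)[0] = -2
(x ⊛ y)[1] = 0
(x ⊛ y)[2] = -2

x ⊛ y = [-2, 0, -2]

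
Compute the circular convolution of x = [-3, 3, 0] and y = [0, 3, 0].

(x ⊛ y)[n] = Σ(m=0 to 2) x[m] · y[(n-m) mod 3]

Computing each output sample:
(x ⊛ y)[0] = 0
(x ⊛ y)[1] = -9
(x ⊛ y)[2] = 9

x ⊛ y = [0, -9, 9]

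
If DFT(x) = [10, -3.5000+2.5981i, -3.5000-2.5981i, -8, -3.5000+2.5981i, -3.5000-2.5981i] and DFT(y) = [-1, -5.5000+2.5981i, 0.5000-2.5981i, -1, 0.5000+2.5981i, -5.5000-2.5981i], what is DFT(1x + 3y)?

By linearity: DFT(1x + 3y) = 1·DFT(x) + 3·DFT(y)
= 1·[10, -3.5000+2.5981i, -3.5000-2.5981i, -8, -3.5000+2.5981i, -3.5000-2.5981i] + 3·[-1, -5.5000+2.5981i, 0.5000-2.5981i, -1, 0.5000+2.5981i, -5.5000-2.5981i]

Computing element-wise:
Z[0] = 1·(10) + 3·(-1) = 7
Z[1] = 1·(-3.5000+2.5981i) + 3·(-5.5000+2.5981i) = -20.0000+10.3924i
Z[2] = 1·(-3.5000-2.5981i) + 3·(0.5000-2.5981i) = -2.0000-10.3924i
Z[3] = 1·(-8) + 3·(-1) = -11
Z[4] = 1·(-3.5000+2.5981i) + 3·(0.5000+2.5981i) = -2.0000+10.3924i
Z[5] = 1·(-3.5000-2.5981i) + 3·(-5.5000-2.5981i) = -20.0000-10.3924i

DFT(1x + 3y) = 1·X + 3·Y = [7, -20.0000+10.3924i, -2.0000-10.3924i, -11, -2.0000+10.3924i, -20.0000-10.3924i]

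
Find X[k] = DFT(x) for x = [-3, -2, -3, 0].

X[k] = Σ(n=0 to 3) x[n] · ω_4^(nk)
where ω_4 = e^(-2πi/4)

Computing each X[k]:
X[0] = -8
X[1] = 2i
X[2] = -4
X[3] = -2i

X = [-8, 2i, -4, -2i]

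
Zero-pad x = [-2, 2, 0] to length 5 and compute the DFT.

Original 3-point DFT: [0, -3.0000-1.7321i, -3.0000+1.7321i]
Zero-padded 5-point DFT provides frequency interpolation.

DFT_5([x, 0, ...]) = [0, -1.3820-1.9021i, -3.6180-1.1756i, -3.6180+1.1756i, -1.3820+1.9021i]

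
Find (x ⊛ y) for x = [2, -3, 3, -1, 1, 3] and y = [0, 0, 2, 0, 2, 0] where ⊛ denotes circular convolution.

(x ⊛ y)[n] = Σ(m=0 to 5) x[m] · y[(n-m) mod 6]

Computing each output sample:
(x ⊛ y)[0] = 8
(x ⊛ y)[1] = 4
(x ⊛ y)[2] = 6
(x ⊛ y)[3] = 0
(x ⊛ y)[4] = 10
(x ⊛ y)[5] = -8

x ⊛ y = [8, 4, 6, 0, 10, -8]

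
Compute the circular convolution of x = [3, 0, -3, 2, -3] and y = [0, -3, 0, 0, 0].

(x ⊛ y)[n] = Σ(m=0 to 4) x[m] · y[(n-m) mod 5]

Computing each output sample:
(x ⊛ y)[0] = 9
(x ⊛ y)[1] = -9
(x ⊛ y)[2] = 0
(x ⊛ y)[3] = 9
(x ⊛ y)[4] = -6

x ⊛ y = [9, -9, 0, 9, -6]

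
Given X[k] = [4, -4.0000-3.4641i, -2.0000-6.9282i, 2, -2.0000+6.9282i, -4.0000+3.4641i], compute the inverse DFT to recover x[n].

x[n] = (1/6) Σ(k=0 to 5) X[k] · e^(2πikn/6)

Computing each x[n]:
x[0] = -1
x[1] = 3
x[2] = 1
x[3] = 1
x[4] = 3
x[5] = -3

x = [-1, 3, 1, 1, 3, -3]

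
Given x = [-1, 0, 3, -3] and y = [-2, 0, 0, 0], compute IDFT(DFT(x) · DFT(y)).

(x ⊛ y)[n] = Σ(m=0 to 3) x[m] · y[(n-m) mod 4]

Computing each output sample:
(x ⊛ y)[0] = 2
(x ⊛ y)[1] = 0
(x ⊛ y)[2] = -6
(x ⊛ y)[3] = 6

x ⊛ y = [2, 0, -6, 6]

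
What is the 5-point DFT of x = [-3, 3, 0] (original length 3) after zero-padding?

Original 3-point DFT: [0, -4.5000-2.5981i, -4.5000+2.5981i]
Zero-padded 5-point DFT provides frequency interpolation.

DFT_5([x, 0, ...]) = [0, -2.0729-2.8532i, -5.4271-1.7634i, -5.4271+1.7634i, -2.0729+2.8532i]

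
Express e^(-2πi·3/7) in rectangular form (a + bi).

ω_7^3 = e^(-2πi·3/7)
= cos(-2π·3/7) + i·sin(-2π·3/7)
= cos(-6π/7) + i·sin(-6π/7)

ω_7^3 = cos(-6π/7) + i·sin(-6π/7) = -0.9010-0.4339i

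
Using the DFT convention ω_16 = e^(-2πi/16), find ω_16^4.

ω_16^4 = e^(-2πi·4/16)
= cos(-2π·4/16) + i·sin(-2π·4/16)
= cos(-8π/16) + i·sin(-8π/16)

ω_16^4 = cos(-8π/16) + i·sin(-8π/16) = -1i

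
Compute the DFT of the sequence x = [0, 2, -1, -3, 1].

X[k] = Σ(n=0 to 4) x[n] · ω_5^(nk)
where ω_5 = e^(-2πi/5)

Computing each X[k]:
X[0] = -1
X[1] = 4.1631-2.1266i
X[2] = -3.6631+1.3143i
X[3] = -3.6631-1.3143i
X[4] = 4.1631+2.1266i

X = [-1, 4.1631-2.1266i, -3.6631+1.3143i, -3.6631-1.3143i, 4.1631+2.1266i]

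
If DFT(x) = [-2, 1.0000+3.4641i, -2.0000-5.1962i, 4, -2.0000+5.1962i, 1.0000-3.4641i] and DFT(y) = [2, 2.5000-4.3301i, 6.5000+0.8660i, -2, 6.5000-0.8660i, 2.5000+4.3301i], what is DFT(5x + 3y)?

By linearity: DFT(5x + 3y) = 5·DFT(x) + 3·DFT(y)
= 5·[-2, 1.0000+3.4641i, -2.0000-5.1962i, 4, -2.0000+5.1962i, 1.0000-3.4641i] + 3·[2, 2.5000-4.3301i, 6.5000+0.8660i, -2, 6.5000-0.8660i, 2.5000+4.3301i]

Computing element-wise:
Z[0] = 5·(-2) + 3·(2) = -4
Z[1] = 5·(1.0000+3.4641i) + 3·(2.5000-4.3301i) = 12.5000+4.3302i
Z[2] = 5·(-2.0000-5.1962i) + 3·(6.5000+0.8660i) = 9.5000-23.3830i
Z[3] = 5·(4) + 3·(-2) = 14
Z[4] = 5·(-2.0000+5.1962i) + 3·(6.5000-0.8660i) = 9.5000+23.3830i
Z[5] = 5·(1.0000-3.4641i) + 3·(2.5000+4.3301i) = 12.5000-4.3302i

DFT(5x + 3y) = 5·X + 3·Y = [-4, 12.5000+4.3302i, 9.5000-23.3830i, 14, 9.5000+23.3830i, 12.5000-4.3302i]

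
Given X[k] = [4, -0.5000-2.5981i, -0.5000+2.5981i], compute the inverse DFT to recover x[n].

x[n] = (1/3) Σ(k=0 to 2) X[k] · e^(2πikn/3)

Computing each x[n]:
x[0] = 1
x[1] = 3
x[2] = 0

x = [1, 3, 0]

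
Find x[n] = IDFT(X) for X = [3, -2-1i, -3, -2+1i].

x[n] = (1/4) Σ(k=0 to 3) X[k] · e^(2πikn/4)

Computing each x[n]:
x[0] = -1
x[1] = 2
x[2] = 1
x[3] = 1

x = [-1, 2, 1, 1]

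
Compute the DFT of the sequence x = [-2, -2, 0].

X[k] = Σ(n=0 to 2) x[n] · ω_3^(nk)
where ω_3 = e^(-2πi/3)

Computing each X[k]:
X[0] = -4
X[1] = -1.0000+1.7321i
X[2] = -1.0000-1.7321i

X = [-4, -1.0000+1.7321i, -1.0000-1.7321i]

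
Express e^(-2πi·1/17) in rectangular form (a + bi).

ω_17^1 = e^(-2πi·1/17)
= cos(-2π·1/17) + i·sin(-2π·1/17)
= cos(-2π/17) + i·sin(-2π/17)

ω_17^1 = cos(-2π/17) + i·sin(-2π/17) = 0.9325-0.3612i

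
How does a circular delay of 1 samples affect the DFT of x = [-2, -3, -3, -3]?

Time shift by 1: X_shifted[k] = ω_4^(1k) · X[k]
Shifted x = [-3, -2, -3, -3]

DFT(x[n-1]) = [-11, -1i, -1, 1i]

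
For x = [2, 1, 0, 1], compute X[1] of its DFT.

X[1] = Σ(n=0 to 3) x[n] · ω_4^(1n) where ω_4 = e^(-2πi/4)
= (2)·ω_4^0 + (1)·ω_4^1 + (0)·ω_4^2 + (1)·ω_4^3

X[1] = 2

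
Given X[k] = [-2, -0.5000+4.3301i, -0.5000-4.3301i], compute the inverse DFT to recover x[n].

x[n] = (1/3) Σ(k=0 to 2) X[k] · e^(2πikn/3)

Computing each x[n]:
x[0] = -1
x[1] = -3
x[2] = 2

x = [-1, -3, 2]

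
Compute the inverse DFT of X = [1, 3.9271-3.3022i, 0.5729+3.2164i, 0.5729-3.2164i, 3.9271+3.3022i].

x[n] = (1/5) Σ(k=0 to 4) X[k] · e^(2πikn/5)

Computing each x[n]:
x[0] = 2
x[1] = 1
x[2] = 1
x[3] = -3
x[4] = 0

x = [2, 1, 1, -3, 0]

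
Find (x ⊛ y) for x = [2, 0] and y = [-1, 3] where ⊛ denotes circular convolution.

(x ⊛ y)[n] = Σ(m=0 to 1) x[m] · y[(n-m) mod 2]

Computing each output sample:
(x ⊛ y)[0] = -2
(x ⊛ y)[1] = 6

x ⊛ y = [-2, 6]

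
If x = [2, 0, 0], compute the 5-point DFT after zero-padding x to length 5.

Original 3-point DFT: [2, 2, 2]
Zero-padded 5-point DFT provides frequency interpolation.

DFT_5([x, 0, ...]) = [2, 2, 2, 2, 2]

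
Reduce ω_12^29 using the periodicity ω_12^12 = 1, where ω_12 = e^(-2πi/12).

Since ω_12^12 = 1, powers reduce modulo 12.
29 mod 12 = 5
So ω_12^29 = ω_12^5 = e^(-2πi·5/12)

ω_12^29 = ω_12^5 = -0.8660-0.5000i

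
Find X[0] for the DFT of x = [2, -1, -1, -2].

X[0] = Σ(n=0 to 3) x[n] · ω_4^0 = Σ x[n]
= (2) + (-1) + (-1) + (-2)

X[0] = -2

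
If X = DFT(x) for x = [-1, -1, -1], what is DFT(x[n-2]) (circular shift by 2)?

Time shift by 2: X_shifted[k] = ω_3^(2k) · X[k]
Shifted x = [-1, -1, -1]

DFT(x[n-2]) = [-3, 0, 0]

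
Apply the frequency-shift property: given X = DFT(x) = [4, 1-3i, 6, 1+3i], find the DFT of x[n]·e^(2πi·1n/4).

Modulation property: DFT(ω_4^(-1n)·x[n]) = X[(k-1) mod 4], so circularly shift X by 1 positions.

X[k-1] = [1+3i, 4, 1-3i, 6]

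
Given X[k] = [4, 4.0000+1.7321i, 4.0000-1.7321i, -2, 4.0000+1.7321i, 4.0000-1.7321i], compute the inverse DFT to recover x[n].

x[n] = (1/6) Σ(k=0 to 5) X[k] · e^(2πikn/6)

Computing each x[n]:
x[0] = 3
x[1] = 1
x[2] = -2
x[3] = 1
x[4] = 0
x[5] = 1

x = [3, 1, -2, 1, 0, 1]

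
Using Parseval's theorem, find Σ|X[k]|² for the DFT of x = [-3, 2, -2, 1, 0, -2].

Parseval: Σ|x[n]|² = (1/N)Σ|X[k]|², so Σ|X[k]|² = N·Σ|x[n]|² = 6·22.0000

Σ|X[k]|² = N·Σ|x[n]|² = 6·22.0000 = 132.0000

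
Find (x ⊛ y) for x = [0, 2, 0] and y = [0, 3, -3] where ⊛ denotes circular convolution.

(x ⊛ y)[n] = Σ(m=0 to 2) x[m] · y[(n-m) mod 3]

Computing each output sample:
(x ⊛ y)[0] = -6
(x ⊛ y)[1] = 0
(x ⊛ y)[2] = 6

x ⊛ y = [-6, 0, 6]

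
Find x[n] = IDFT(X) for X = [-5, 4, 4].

x[n] = (1/3) Σ(k=0 to 2) X[k] · e^(2πikn/3)

Computing each x[n]:
x[0] = 1
x[1] = -3
x[2] = -3

x = [1, -3, -3]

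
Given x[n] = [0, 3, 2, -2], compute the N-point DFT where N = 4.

X[k] = Σ(n=0 to 3) x[n] · ω_4^(nk)
where ω_4 = e^(-2πi/4)

Computing each X[k]:
X[0] = 3
X[1] = -2-5i
X[2] = 1
X[3] = -2+5i

X = [3, -2-5i, 1, -2+5i]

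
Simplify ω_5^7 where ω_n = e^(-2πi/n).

Since ω_5^5 = 1, powers reduce modulo 5.
7 mod 5 = 2
So ω_5^7 = ω_5^2 = e^(-2πi·2/5)

ω_5^7 = ω_5^2 = -0.8090-0.5878i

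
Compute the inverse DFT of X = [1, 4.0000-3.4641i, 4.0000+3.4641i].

x[n] = (1/3) Σ(k=0 to 2) X[k] · e^(2πikn/3)

Computing each x[n]:
x[0] = 3
x[1] = 1
x[2] = -3

x = [3, 1, -3]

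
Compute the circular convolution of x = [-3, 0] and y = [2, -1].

(x ⊛ y)[n] = Σ(m=0 to 1) x[m] · y[(n-m) mod 2]

Computing each output sample:
(x ⊛ y)[0] = -6
(x ⊛ y)[1] = 3

x ⊛ y = [-6, 3]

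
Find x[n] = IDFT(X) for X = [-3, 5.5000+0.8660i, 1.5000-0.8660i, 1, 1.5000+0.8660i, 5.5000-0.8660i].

x[n] = (1/6) Σ(k=0 to 5) X[k] · e^(2πikn/6)

Computing each x[n]:
x[0] = 2
x[1] = 0
x[2] = -2
x[3] = -2
x[4] = -1
x[5] = 0

x = [2, 0, -2, -2, -1, 0]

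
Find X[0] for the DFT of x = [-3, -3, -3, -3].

X[0] = Σ(n=0 to 3) x[n] · ω_4^0 = Σ x[n]
= (-3) + (-3) + (-3) + (-3)

X[0] = -12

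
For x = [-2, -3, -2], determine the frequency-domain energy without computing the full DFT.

Parseval: Σ|x[n]|² = (1/N)Σ|X[k]|², so Σ|X[k]|² = N·Σ|x[n]|² = 3·17.0000

Σ|X[k]|² = N·Σ|x[n]|² = 3·17.0000 = 51.0000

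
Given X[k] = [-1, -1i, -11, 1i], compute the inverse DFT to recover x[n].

x[n] = (1/4) Σ(k=0 to 3) X[k] · e^(2πikn/4)

Computing each x[n]:
x[0] = -3
x[1] = 3
x[2] = -3
x[3] = 2

x = [-3, 3, -3, 2]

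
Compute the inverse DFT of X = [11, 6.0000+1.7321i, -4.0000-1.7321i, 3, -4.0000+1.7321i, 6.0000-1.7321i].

x[n] = (1/6) Σ(k=0 to 5) X[k] · e^(2πikn/6)

Computing each x[n]:
x[0] = 3
x[1] = 3
x[2] = 1
x[3] = -2
x[4] = 3
x[5] = 3

x = [3, 3, 1, -2, 3, 3]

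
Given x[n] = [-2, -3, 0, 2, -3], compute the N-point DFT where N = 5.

X[k] = Σ(n=0 to 4) x[n] · ω_5^(nk)
where ω_5 = e^(-2πi/5)

Computing each X[k]:
X[0] = -6
X[1] = -5.4721+1.1756i
X[2] = 3.4721-1.9021i
X[3] = 3.4721+1.9021i
X[4] = -5.4721-1.1756i

X = [-6, -5.4721+1.1756i, 3.4721-1.9021i, 3.4721+1.9021i, -5.4721-1.1756i]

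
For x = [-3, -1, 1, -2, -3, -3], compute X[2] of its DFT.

X[2] = Σ(n=0 to 5) x[n] · ω_6^(2n) where ω_6 = e^(-2πi/6)
= (-3)·ω_6^0 + (-1)·ω_6^2 + (1)·ω_6^4 + (-2)·ω_6^6 + (-3)·ω_6^8 + (-3)·ω_6^10

X[2] = -2.0000+1.7321i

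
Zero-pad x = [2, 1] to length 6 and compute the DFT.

Original 2-point DFT: [3, 1]
Zero-padded 6-point DFT provides frequency interpolation.

DFT_6([x, 0, ...]) = [3, 2.5000-0.8660i, 1.5000-0.8660i, 1, 1.5000+0.8660i, 2.5000+0.8660i]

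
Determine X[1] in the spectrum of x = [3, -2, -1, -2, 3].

X[1] = Σ(n=0 to 4) x[n] · ω_5^(1n) where ω_5 = e^(-2πi/5)
= (3)·ω_5^0 + (-2)·ω_5^1 + (-1)·ω_5^2 + (-2)·ω_5^3 + (3)·ω_5^4

X[1] = 5.7361+4.1675i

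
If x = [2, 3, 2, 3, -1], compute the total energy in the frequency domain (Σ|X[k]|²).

Parseval: Σ|x[n]|² = (1/N)Σ|X[k]|², so Σ|X[k]|² = N·Σ|x[n]|² = 5·27.0000

Σ|X[k]|² = N·Σ|x[n]|² = 5·27.0000 = 135.0000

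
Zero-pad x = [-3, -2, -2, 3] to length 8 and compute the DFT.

Original 4-point DFT: [-4, -1+5i, -6, -1-5i]
Zero-padded 8-point DFT provides frequency interpolation.

DFT_8([x, 0, ...]) = [-4, -6.5355+1.2929i, -1+5i, 0.5355-2.7071i, -6, 0.5355+2.7071i, -1-5i, -6.5355-1.2929i]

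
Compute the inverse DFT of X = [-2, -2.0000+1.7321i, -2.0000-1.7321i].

x[n] = (1/3) Σ(k=0 to 2) X[k] · e^(2πikn/3)

Computing each x[n]:
x[0] = -2
x[1] = -1
x[2] = 1

x = [-2, -1, 1]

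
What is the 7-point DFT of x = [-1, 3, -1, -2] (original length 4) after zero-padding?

Original 4-point DFT: [-1, -5i, -3, 5i]
Zero-padded 7-point DFT provides frequency interpolation.

DFT_7([x, 0, ...]) = [-1, 2.8949-0.5028i, -2.0136-4.9223i, -3.8814-0.1336i, -3.8814+0.1336i, -2.0136+4.9223i, 2.8949+0.5028i]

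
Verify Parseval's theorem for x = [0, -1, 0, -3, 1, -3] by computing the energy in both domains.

Time domain:
Σ|x[n]|² = |0|² + |-1|² + |0|² + |-3|² + |1|² + |-3|² = 20.0000

Frequency domain:
(1/6)Σ|X[k]|² = (1/6)(|-6|² + |0.5000-0.8660i|² + |-1.5000-2.5981i|² + |8|² + |-1.5000+2.5981i|² + |0.5000+0.8660i|²) = (1/6)·120.0000 = 20.0000

Both sides agree, confirming Parseval's theorem.

Σ|x[n]|² = (1/N)Σ|X[k]|² = 20.0000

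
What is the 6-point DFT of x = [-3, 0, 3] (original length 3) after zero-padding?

Original 3-point DFT: [0, -4.5000+2.5981i, -4.5000-2.5981i]
Zero-padded 6-point DFT provides frequency interpolation.

DFT_6([x, 0, ...]) = [0, -4.5000-2.5981i, -4.5000+2.5981i, 0, -4.5000-2.5981i, -4.5000+2.5981i]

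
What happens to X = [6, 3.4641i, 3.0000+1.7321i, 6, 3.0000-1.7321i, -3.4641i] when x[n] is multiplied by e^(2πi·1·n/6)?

Modulation property: DFT(ω_6^(-1n)·x[n]) = X[(k-1) mod 6], so circularly shift X by 1 positions.

X[k-1] = [-3.4641i, 6, 3.4641i, 3.0000+1.7321i, 6, 3.0000-1.7321i]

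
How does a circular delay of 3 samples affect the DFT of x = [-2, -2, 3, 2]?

Time shift by 3: X_shifted[k] = ω_4^(3k) · X[k]
Shifted x = [-2, 3, 2, -2]

DFT(x[n-3]) = [1, -4-5i, -1, -4+5i]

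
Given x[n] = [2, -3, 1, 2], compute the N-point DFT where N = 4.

X[k] = Σ(n=0 to 3) x[n] · ω_4^(nk)
where ω_4 = e^(-2πi/4)

Computing each X[k]:
X[0] = 2
X[1] = 1+5i
X[2] = 4
X[3] = 1-5i

X = [2, 1+5i, 4, 1-5i]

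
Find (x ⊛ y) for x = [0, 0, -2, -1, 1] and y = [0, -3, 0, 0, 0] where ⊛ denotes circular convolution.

(x ⊛ y)[n] = Σ(m=0 to 4) x[m] · y[(n-m) mod 5]

Computing each output sample:
(x ⊛ y)[0] = -3
(x ⊛ y)[1] = 0
(x ⊛ y)[2] = 0
(x ⊛ y)[3] = 6
(x ⊛ y)[4] = 3

x ⊛ y = [-3, 0, 0, 6, 3]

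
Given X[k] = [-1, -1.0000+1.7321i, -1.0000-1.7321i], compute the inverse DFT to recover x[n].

x[n] = (1/3) Σ(k=0 to 2) X[k] · e^(2πikn/3)

Computing each x[n]:
x[0] = -1
x[1] = -1
x[2] = 1

x = [-1, -1, 1]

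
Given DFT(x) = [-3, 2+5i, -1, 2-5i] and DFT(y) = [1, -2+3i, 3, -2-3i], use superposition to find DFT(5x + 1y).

By linearity: DFT(5x + 1y) = 5·DFT(x) + 1·DFT(y)
= 5·[-3, 2+5i, -1, 2-5i] + 1·[1, -2+3i, 3, -2-3i]

Computing element-wise:
Z[0] = 5·(-3) + 1·(1) = -14
Z[1] = 5·(2+5i) + 1·(-2+3i) = 8+28i
Z[2] = 5·(-1) + 1·(3) = -2
Z[3] = 5·(2-5i) + 1·(-2-3i) = 8-28i

DFT(5x + 1y) = 5·X + 1·Y = [-14, 8+28i, -2, 8-28i]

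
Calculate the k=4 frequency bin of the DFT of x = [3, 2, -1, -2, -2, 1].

X[4] = Σ(n=0 to 5) x[n] · ω_6^(4n) where ω_6 = e^(-2πi/6)
= (3)·ω_6^0 + (2)·ω_6^4 + (-1)·ω_6^8 + (-2)·ω_6^12 + (-2)·ω_6^16 + (1)·ω_6^20

X[4] = 1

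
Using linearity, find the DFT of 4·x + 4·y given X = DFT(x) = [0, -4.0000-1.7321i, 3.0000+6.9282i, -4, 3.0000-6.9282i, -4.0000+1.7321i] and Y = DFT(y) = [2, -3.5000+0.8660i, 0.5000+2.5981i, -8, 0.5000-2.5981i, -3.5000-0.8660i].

By linearity: DFT(4x + 4y) = 4·DFT(x) + 4·DFT(y)
= 4·[0, -4.0000-1.7321i, 3.0000+6.9282i, -4, 3.0000-6.9282i, -4.0000+1.7321i] + 4·[2, -3.5000+0.8660i, 0.5000+2.5981i, -8, 0.5000-2.5981i, -3.5000-0.8660i]

Computing element-wise:
Z[0] = 4·(0) + 4·(2) = 8
Z[1] = 4·(-4.0000-1.7321i) + 4·(-3.5000+0.8660i) = -30.0000-3.4644i
Z[2] = 4·(3.0000+6.9282i) + 4·(0.5000+2.5981i) = 14.0000+38.1052i
Z[3] = 4·(-4) + 4·(-8) = -48
Z[4] = 4·(3.0000-6.9282i) + 4·(0.5000-2.5981i) = 14.0000-38.1052i
Z[5] = 4·(-4.0000+1.7321i) + 4·(-3.5000-0.8660i) = -30.0000+3.4644i

DFT(4x + 4y) = 4·X + 4·Y = [8, -30.0000-3.4644i, 14.0000+38.1052i, -48, 14.0000-38.1052i, -30.0000+3.4644i]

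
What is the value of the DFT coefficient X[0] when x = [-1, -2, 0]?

X[0] = Σ(n=0 to 2) x[n] · ω_3^0 = Σ x[n]
= (-1) + (-2) + (0)

X[0] = -3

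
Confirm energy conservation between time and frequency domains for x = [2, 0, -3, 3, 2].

Time domain:
Σ|x[n]|² = |2|² + |0|² + |-3|² + |3|² + |2|² = 26.0000

Frequency domain:
(1/5)Σ|X[k]|² = (1/5)(|4|² + |2.6180+5.4288i|² + |0.3820-4.5308i|² + |0.3820+4.5308i|² + |2.6180-5.4288i|²) = (1/5)·130.0000 = 26.0000

Both sides agree, confirming Parseval's theorem.

Σ|x[n]|² = (1/N)Σ|X[k]|² = 26.0000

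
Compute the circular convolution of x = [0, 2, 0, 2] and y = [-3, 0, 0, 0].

(x ⊛ y)[n] = Σ(m=0 to 3) x[m] · y[(n-m) mod 4]

Computing each output sample:
(x ⊛ y)[0] = 0
(x ⊛ y)[1] = -6
(x ⊛ y)[2] = 0
(x ⊛ y)[3] = -6

x ⊛ y = [0, -6, 0, -6]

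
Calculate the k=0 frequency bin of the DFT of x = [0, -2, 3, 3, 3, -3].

X[0] = Σ(n=0 to 5) x[n] · ω_6^0 = Σ x[n]
= (0) + (-2) + (3) + (3) + (3) + (-3)

X[0] = 4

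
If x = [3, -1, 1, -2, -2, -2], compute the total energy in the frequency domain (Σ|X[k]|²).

Parseval: Σ|x[n]|² = (1/N)Σ|X[k]|², so Σ|X[k]|² = N·Σ|x[n]|² = 6·23.0000

Σ|X[k]|² = N·Σ|x[n]|² = 6·23.0000 = 138.0000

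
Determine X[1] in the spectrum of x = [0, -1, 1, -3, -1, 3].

X[1] = Σ(n=0 to 5) x[n] · ω_6^(1n) where ω_6 = e^(-2πi/6)
= (0)·ω_6^0 + (-1)·ω_6^1 + (1)·ω_6^2 + (-3)·ω_6^3 + (-1)·ω_6^4 + (3)·ω_6^5

X[1] = 4.0000+1.7321i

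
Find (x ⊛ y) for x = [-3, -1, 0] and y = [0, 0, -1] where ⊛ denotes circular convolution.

(x ⊛ y)[n] = Σ(m=0 to 2) x[m] · y[(n-m) mod 3]

Computing each output sample:
(x ⊛ y)[0] = 1
(x ⊛ y)[1] = 0
(x ⊛ y)[2] = 3

x ⊛ y = [1, 0, 3]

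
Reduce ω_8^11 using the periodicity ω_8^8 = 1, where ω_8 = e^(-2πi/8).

Since ω_8^8 = 1, powers reduce modulo 8.
11 mod 8 = 3
So ω_8^11 = ω_8^3 = e^(-2πi·3/8)

ω_8^11 = ω_8^3 = -0.7071-0.7071i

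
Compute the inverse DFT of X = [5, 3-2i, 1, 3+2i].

x[n] = (1/4) Σ(k=0 to 3) X[k] · e^(2πikn/4)

Computing each x[n]:
x[0] = 3
x[1] = 2
x[2] = 0
x[3] = 0

x = [3, 2, 0, 0]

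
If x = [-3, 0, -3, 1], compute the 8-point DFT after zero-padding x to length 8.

Original 4-point DFT: [-5, 1i, -7, -1i]
Zero-padded 8-point DFT provides frequency interpolation.

DFT_8([x, 0, ...]) = [-5, -3.7071+2.2929i, 1i, -2.2929-3.7071i, -7, -2.2929+3.7071i, -1i, -3.7071-2.2929i]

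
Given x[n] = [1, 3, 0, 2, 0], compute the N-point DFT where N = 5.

X[k] = Σ(n=0 to 4) x[n] · ω_5^(nk)
where ω_5 = e^(-2πi/5)

Computing each X[k]:
X[0] = 6
X[1] = 0.3090-1.6776i
X[2] = -0.8090-3.6655i
X[3] = -0.8090+3.6655i
X[4] = 0.3090+1.6776i

X = [6, 0.3090-1.6776i, -0.8090-3.6655i, -0.8090+3.6655i, 0.3090+1.6776i]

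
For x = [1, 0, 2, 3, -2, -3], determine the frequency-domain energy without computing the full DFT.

Parseval: Σ|x[n]|² = (1/N)Σ|X[k]|², so Σ|X[k]|² = N·Σ|x[n]|² = 6·27.0000

Σ|X[k]|² = N·Σ|x[n]|² = 6·27.0000 = 162.0000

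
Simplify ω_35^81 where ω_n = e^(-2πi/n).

Since ω_35^35 = 1, powers reduce modulo 35.
81 mod 35 = 11
So ω_35^81 = ω_35^11 = e^(-2πi·11/35)

ω_35^81 = ω_35^11 = -0.3930-0.9195i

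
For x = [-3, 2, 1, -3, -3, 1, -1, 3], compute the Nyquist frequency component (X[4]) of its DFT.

X[4] = Σ(n=0 to 7) x[n] · ω_8^(4n) where ω_8 = e^(-2πi/8)
= (-3)·ω_8^0 + (2)·ω_8^4 + (1)·ω_8^8 + (-3)·ω_8^12 + (-3)·ω_8^16 + (1)·ω_8^20 + (-1)·ω_8^24 + (3)·ω_8^28

X[4] = -9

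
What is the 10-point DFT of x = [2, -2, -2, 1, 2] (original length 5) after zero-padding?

Original 5-point DFT: [1, 2.8090+5.5676i, 1.6910-0.5020i, 1.6910+0.5020i, 2.8090-5.5676i]
Zero-padded 10-point DFT provides frequency interpolation.

DFT_10([x, 0, ...]) = [1, -2.1631+0.9511i, 2.8090+5.5676i, 5.6631-0.5878i, 1.6910-0.5020i, 3, 1.6910+0.5020i, 5.6631+0.5878i, 2.8090-5.5676i, -2.1631-0.9511i]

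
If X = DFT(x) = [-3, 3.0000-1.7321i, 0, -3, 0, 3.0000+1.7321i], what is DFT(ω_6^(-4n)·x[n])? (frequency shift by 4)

Modulation property: DFT(ω_6^(-4n)·x[n]) = X[(k-4) mod 6], so circularly shift X by 4 positions.

X[k-4] = [0, -3, 0, 3.0000+1.7321i, -3, 3.0000-1.7321i]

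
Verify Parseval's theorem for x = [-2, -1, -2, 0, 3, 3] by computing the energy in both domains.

Time domain:
Σ|x[n]|² = |-2|² + |-1|² + |-2|² + |0|² + |3|² + |3|² = 27.0000

Frequency domain:
(1/6)Σ|X[k]|² = (1/6)(|1|² + |-1.5000+7.7942i|² + |-3.5000-0.8660i|² + |-3|² + |-3.5000+0.8660i|² + |-1.5000-7.7942i|²) = (1/6)·162.0000 = 27.0000

Both sides agree, confirming Parseval's theorem.

Σ|x[n]|² = (1/N)Σ|X[k]|² = 27.0000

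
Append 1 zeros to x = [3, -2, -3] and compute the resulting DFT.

Original 3-point DFT: [-2, 5.5000-0.8660i, 5.5000+0.8660i]
Zero-padded 4-point DFT provides frequency interpolation.

DFT_4([x, 0, ...]) = [-2, 6+2i, 2, 6-2i]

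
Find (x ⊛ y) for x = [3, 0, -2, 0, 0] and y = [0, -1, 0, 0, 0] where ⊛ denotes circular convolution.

(x ⊛ y)[n] = Σ(m=0 to 4) x[m] · y[(n-m) mod 5]

Computing each output sample:
(x ⊛ y)[0] = 0
(x ⊛ y)[1] = -3
(x ⊛ y)[2] = 0
(x ⊛ y)[3] = 2
(x ⊛ y)[4] = 0

x ⊛ y = [0, -3, 0, 2, 0]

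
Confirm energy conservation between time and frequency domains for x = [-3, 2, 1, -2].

Time domain:
Σ|x[n]|² = |-3|² + |2|² + |1|² + |-2|² = 18.0000

Frequency domain:
(1/4)Σ|X[k]|² = (1/4)(|-2|² + |-4-4i|² + |-2|² + |-4+4i|²) = (1/4)·72.0000 = 18.0000

Both sides agree, confirming Parseval's theorem.

Σ|x[n]|² = (1/N)Σ|X[k]|² = 18.0000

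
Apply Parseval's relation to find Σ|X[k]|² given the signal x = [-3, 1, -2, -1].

Parseval: Σ|x[n]|² = (1/N)Σ|X[k]|², so Σ|X[k]|² = N·Σ|x[n]|² = 4·15.0000

Σ|X[k]|² = N·Σ|x[n]|² = 4·15.0000 = 60.0000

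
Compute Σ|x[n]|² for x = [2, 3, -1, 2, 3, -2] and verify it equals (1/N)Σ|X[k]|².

Time domain:
Σ|x[n]|² = |2|² + |3|² + |-1|² + |2|² + |3|² + |-2|² = 31.0000

Frequency domain:
(1/6)Σ|X[k]|² = (1/6)(|7|² + |-0.5000-0.8660i|² + |2.5000-7.7942i|² + |1|² + |2.5000+7.7942i|² + |-0.5000+0.8660i|²) = (1/6)·186.0000 = 31.0000

Both sides agree, confirming Parseval's theorem.

Σ|x[n]|² = (1/N)Σ|X[k]|² = 31.0000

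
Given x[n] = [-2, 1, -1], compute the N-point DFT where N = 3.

X[k] = Σ(n=0 to 2) x[n] · ω_3^(nk)
where ω_3 = e^(-2πi/3)

Computing each X[k]:
X[0] = -2
X[1] = -2.0000-1.7321i
X[2] = -2.0000+1.7321i

X = [-2, -2.0000-1.7321i, -2.0000+1.7321i]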